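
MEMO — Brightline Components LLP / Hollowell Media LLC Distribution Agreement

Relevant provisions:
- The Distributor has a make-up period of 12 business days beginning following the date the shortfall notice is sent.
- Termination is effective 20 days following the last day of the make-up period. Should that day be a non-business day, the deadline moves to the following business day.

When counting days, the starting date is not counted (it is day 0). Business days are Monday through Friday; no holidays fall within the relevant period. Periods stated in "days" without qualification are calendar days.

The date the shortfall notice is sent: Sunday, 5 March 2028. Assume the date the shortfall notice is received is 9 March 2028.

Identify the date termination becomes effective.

10 April 2028

From Sunday, 5 March 2028, 12 business days (Mar 6, Mar 7, Mar 8, Mar 9, …, Mar 17, Mar 20, Mar 21, skipping weekends) brings us to Tuesday, 21 March 2028, which is the last day of the make-up period.
The date termination becomes effective: 21 March 2028 + 20 days = 10 April 2028. 10 April 2028 is a Monday, so no roll-forward applies.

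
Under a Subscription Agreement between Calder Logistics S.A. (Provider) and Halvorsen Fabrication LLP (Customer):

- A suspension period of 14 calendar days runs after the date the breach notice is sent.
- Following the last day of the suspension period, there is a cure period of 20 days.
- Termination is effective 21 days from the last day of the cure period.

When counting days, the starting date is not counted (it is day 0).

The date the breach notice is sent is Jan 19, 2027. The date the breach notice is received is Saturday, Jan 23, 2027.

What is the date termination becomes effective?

Mar 15, 2027

The last day of the suspension period: Jan 19, 2027 + 14 days = Feb 2, 2027.
Adding 20 calendar days to Feb 2, 2027 gives Feb 22, 2027, which is the last day of the cure period.
The date termination becomes effective: Feb 22, 2027 + 21 days = Mar 15, 2027.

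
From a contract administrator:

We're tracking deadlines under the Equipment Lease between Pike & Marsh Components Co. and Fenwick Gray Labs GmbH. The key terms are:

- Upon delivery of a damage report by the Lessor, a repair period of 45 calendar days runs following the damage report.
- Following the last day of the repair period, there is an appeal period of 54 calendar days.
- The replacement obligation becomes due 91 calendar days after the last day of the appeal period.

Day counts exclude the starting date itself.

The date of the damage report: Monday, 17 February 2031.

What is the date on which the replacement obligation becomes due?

26 August 2031

The last day of the repair period: 45 calendar days after 17 February 2031 is 3 April 2031.
Adding 54 calendar days to 3 April 2031 gives 27 May 2031, which is the last day of the appeal period.
Adding 91 calendar days to 27 May 2031 gives 26 August 2031, which is the date on which the replacement obligation becomes due.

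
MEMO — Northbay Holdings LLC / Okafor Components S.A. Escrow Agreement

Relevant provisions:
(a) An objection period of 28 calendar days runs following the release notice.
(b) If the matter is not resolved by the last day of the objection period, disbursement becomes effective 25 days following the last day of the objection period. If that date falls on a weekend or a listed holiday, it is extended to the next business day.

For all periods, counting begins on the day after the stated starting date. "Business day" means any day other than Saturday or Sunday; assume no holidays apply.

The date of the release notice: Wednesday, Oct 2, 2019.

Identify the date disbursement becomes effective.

Nov 25, 2019

Adding 28 calendar days to Oct 2, 2019 gives Oct 30, 2019, which is the last day of the objection period.
The date disbursement becomes effective: Oct 30, 2019 + 25 days = Nov 24, 2019. That falls on a Sunday, so it rolls to the next business day, Monday, Nov 25, 2019.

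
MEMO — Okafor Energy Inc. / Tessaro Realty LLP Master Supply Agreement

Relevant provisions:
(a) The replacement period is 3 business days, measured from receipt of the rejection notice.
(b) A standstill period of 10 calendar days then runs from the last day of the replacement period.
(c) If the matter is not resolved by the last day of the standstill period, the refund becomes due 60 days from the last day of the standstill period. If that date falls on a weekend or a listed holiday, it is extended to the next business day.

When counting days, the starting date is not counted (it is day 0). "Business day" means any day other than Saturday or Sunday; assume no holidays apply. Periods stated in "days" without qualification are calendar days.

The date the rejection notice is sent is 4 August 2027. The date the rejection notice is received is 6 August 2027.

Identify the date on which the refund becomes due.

20 October 2027

The last day of the replacement period: counting 3 business days from Friday, 6 August 2027 (Aug 9, Aug 10, Aug 11, skipping weekends) reaches Wednesday, 11 August 2027.
The last day of the standstill period: 10 calendar days after 11 August 2027 is 21 August 2027.
The date on which the refund becomes due: 21 August 2027 + 60 days = 20 October 2027. 20 October 2027 is a Wednesday, so no roll-forward applies.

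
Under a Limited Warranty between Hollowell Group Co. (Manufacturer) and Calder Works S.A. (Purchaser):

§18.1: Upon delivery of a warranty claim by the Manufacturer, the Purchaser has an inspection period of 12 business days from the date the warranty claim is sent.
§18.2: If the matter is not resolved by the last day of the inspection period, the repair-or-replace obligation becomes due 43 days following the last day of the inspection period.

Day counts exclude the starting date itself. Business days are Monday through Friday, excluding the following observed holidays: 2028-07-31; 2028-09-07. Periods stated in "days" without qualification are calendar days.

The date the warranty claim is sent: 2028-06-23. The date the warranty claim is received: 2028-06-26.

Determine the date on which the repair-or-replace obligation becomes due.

The last day of the inspection period: counting 12 business days from Friday, 2028-06-23 (Jun 26, Jun 27, Jun 28, Jun 29, …, Jul 7, Jul 10, Jul 11, skipping weekends) reaches Tuesday, 2028-07-11.
Adding 43 calendar days to 2028-07-11 gives 2028-08-23, which is the date on which the repair-or-replace obligation becomes due.

2028-08-23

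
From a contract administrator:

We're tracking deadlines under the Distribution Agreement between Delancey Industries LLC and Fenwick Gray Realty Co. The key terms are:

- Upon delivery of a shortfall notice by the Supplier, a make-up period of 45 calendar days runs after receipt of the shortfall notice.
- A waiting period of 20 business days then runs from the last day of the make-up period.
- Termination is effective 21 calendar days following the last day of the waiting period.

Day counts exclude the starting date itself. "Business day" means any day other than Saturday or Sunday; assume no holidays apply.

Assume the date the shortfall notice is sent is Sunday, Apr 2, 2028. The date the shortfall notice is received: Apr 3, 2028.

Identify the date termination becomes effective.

Jul 6, 2028

The last day of the make-up period: 45 calendar days after Apr 3, 2028 is May 18, 2028.
The last day of the waiting period: 20 business days after Thursday, May 18, 2028, skipping weekends — May 19, May 22, May 23, May 24, …, Jun 13, Jun 14, Jun 15 — lands on Thursday, Jun 15, 2028.
The date termination becomes effective: Jun 15, 2028 + 21 days = Jul 6, 2028.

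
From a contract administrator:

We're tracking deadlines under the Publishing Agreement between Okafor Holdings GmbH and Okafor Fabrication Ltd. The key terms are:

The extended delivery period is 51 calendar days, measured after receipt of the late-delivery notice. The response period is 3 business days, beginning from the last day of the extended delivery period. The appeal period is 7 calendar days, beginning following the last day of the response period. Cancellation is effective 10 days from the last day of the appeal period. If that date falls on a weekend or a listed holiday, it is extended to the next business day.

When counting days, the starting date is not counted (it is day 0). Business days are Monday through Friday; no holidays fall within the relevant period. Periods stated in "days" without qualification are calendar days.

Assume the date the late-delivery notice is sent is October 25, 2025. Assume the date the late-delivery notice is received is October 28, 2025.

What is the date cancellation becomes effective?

The last day of the extended delivery period: October 28, 2025 + 51 days = December 18, 2025.
From Thursday, December 18, 2025, 3 business days (Dec 19, Dec 22, Dec 23, skipping weekends) brings us to Tuesday, December 23, 2025, which is the last day of the response period.
Adding 7 calendar days to December 23, 2025 gives December 30, 2025, which is the last day of the appeal period.
The date cancellation becomes effective: 10 calendar days after December 30, 2025 is January 9, 2026. January 9, 2026 is a Friday, so no roll-forward applies.

January 9, 2026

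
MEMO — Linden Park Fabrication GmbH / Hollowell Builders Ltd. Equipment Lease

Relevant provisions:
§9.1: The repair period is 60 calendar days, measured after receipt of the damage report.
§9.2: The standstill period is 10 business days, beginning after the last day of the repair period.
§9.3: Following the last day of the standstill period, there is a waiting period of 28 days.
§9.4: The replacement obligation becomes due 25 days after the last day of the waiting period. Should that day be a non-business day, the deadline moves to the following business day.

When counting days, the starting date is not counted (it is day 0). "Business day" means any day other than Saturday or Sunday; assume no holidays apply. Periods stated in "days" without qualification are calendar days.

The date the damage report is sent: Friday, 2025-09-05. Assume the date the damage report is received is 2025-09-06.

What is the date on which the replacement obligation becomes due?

Adding 60 calendar days to 2025-09-06 gives 2025-11-05, which is the last day of the repair period.
The last day of the standstill period: counting 10 business days from Wednesday, 2025-11-05 (Nov 6, Nov 7, Nov 10, Nov 11, Nov 12, Nov 13, Nov 14, Nov 17, Nov 18, Nov 19, skipping weekends) reaches Wednesday, 2025-11-19.
The last day of the waiting period: 28 calendar days after 2025-11-19 is 2025-12-17.
The date on which the replacement obligation becomes due: 2025-12-17 + 25 days = 2026-01-11. That falls on a Sunday, so it rolls to the next business day, Monday, 2026-01-12.

2026-01-12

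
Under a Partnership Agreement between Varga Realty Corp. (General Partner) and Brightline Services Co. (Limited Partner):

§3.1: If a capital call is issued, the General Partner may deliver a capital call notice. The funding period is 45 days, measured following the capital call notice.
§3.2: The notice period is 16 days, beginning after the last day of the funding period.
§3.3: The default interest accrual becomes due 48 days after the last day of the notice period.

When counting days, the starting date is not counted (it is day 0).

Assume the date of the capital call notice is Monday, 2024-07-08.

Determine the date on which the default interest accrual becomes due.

Adding 45 calendar days to 2024-07-08 gives 2024-08-22, which is the last day of the funding period.
The last day of the notice period: 16 calendar days after 2024-08-22 is 2024-09-07.
The date on which the default interest accrual becomes due: 2024-09-07 + 48 days = 2024-10-25.

2024-10-25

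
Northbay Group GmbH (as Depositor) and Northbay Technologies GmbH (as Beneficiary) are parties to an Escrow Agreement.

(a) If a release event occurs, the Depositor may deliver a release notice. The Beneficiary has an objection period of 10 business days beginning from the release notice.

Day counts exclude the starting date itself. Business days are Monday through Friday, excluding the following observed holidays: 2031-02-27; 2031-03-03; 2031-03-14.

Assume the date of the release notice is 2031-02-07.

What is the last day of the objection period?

2031-02-21

The last day of the objection period: 10 business days after Friday, 2031-02-07, skipping weekends — Feb 10, Feb 11, Feb 12, Feb 13, Feb 14, Feb 17, Feb 18, Feb 19, Feb 20, Feb 21 — lands on Friday, 2031-02-21.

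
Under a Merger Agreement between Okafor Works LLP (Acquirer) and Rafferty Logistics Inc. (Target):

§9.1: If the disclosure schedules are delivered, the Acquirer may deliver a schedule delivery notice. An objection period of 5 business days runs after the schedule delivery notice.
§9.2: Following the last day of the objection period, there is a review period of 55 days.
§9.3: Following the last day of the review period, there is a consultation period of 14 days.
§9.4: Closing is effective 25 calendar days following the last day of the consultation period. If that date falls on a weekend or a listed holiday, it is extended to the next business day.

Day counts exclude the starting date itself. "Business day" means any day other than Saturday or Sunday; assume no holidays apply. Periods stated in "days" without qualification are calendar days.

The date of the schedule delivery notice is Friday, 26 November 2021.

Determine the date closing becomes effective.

The last day of the objection period: 5 business days after Friday, 26 November 2021, skipping weekends — Nov 29, Nov 30, Dec 1, Dec 2, Dec 3 — lands on Friday, 3 December 2021.
The last day of the review period: 3 December 2021 + 55 days = 27 January 2022.
Adding 14 calendar days to 27 January 2022 gives 10 February 2022, which is the last day of the consultation period.
The date closing becomes effective: 25 calendar days after 10 February 2022 is 7 March 2022. 7 March 2022 is a Monday, so no roll-forward applies.

7 March 2022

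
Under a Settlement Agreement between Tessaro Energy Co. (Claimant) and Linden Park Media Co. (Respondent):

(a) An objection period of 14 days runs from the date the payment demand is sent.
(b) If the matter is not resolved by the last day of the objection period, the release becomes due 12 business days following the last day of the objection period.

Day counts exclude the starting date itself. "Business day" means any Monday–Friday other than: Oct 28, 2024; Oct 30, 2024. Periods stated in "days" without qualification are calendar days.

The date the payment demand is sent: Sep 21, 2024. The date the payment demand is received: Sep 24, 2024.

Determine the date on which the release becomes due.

Oct 22, 2024

The last day of the objection period: Sep 21, 2024 + 14 days = Oct 5, 2024.
From Saturday, Oct 5, 2024, 12 business days (Oct 7, Oct 8, Oct 9, Oct 10, …, Oct 18, Oct 21, Oct 22, skipping weekends) brings us to Tuesday, Oct 22, 2024, which is the date on which the release becomes due.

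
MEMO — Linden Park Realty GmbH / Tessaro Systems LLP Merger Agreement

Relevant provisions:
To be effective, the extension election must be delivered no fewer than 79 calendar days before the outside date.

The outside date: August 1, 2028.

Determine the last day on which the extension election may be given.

May 14, 2028

August 1, 2028 minus 79 days is May 14, 2028.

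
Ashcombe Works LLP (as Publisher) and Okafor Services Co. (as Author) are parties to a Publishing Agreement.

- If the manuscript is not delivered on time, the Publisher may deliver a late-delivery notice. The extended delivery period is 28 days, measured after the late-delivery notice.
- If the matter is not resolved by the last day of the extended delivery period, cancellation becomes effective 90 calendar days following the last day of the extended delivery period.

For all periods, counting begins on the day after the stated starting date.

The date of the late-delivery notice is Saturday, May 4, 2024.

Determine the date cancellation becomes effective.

Aug 30, 2024

The last day of the extended delivery period: May 4, 2024 + 28 days = Jun 1, 2024.
The date cancellation becomes effective: Jun 1, 2024 + 90 days = Aug 30, 2024.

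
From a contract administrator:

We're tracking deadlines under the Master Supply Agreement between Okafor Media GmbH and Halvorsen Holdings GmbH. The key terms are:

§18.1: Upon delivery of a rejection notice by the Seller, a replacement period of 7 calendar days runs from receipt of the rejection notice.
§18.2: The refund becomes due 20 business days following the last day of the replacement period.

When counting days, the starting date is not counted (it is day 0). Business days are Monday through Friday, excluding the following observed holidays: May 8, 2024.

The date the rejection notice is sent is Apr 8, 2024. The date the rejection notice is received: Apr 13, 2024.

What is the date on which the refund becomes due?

May 20, 2024

The last day of the replacement period: Apr 13, 2024 + 7 days = Apr 20, 2024.
From Saturday, Apr 20, 2024, 20 business days (Apr 22, Apr 23, Apr 24, Apr 25, …, May 16, May 17, May 20, skipping weekends and the listed holiday on May 8) brings us to Monday, May 20, 2024, which is the date on which the refund becomes due.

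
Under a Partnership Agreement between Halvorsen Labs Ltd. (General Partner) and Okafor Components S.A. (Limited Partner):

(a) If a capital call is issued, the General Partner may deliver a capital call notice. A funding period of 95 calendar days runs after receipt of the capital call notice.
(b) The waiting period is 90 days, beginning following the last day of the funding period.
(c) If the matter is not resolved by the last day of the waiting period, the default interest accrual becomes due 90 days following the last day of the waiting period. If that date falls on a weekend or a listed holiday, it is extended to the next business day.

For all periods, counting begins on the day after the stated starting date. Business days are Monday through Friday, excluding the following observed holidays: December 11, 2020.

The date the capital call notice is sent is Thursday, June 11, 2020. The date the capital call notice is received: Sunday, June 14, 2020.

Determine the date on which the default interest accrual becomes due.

The last day of the funding period: 95 calendar days after June 14, 2020 is September 17, 2020.
The last day of the waiting period: 90 calendar days after September 17, 2020 is December 16, 2020.
The date on which the default interest accrual becomes due: December 16, 2020 + 90 days = March 16, 2021. March 16, 2021 is a Tuesday and is not a listed holiday, so no roll-forward applies.

March 16, 2021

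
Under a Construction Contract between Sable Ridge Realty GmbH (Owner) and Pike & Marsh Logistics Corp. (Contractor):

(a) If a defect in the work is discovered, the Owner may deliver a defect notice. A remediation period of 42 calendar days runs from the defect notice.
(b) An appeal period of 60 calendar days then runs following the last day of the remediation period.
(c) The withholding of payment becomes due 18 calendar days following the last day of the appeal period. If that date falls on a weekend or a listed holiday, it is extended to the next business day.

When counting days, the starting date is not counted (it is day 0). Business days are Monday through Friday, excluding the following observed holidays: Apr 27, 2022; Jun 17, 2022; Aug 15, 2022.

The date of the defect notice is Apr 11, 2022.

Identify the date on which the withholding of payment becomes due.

Aug 9, 2022

The last day of the remediation period: 42 calendar days after Apr 11, 2022 is May 23, 2022.
The last day of the appeal period: 60 calendar days after May 23, 2022 is Jul 22, 2022.
The date on which the withholding of payment becomes due: Jul 22, 2022 + 18 days = Aug 9, 2022. Aug 9, 2022 is a Tuesday and is not a listed holiday, so no roll-forward applies.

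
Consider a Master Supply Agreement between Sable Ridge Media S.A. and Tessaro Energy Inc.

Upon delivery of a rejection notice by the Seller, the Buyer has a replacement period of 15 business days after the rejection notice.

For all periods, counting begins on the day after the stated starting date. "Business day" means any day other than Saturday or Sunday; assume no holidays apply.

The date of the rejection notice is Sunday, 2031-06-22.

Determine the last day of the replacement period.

The last day of the replacement period: 15 business days after Sunday, 2031-06-22, skipping weekends — Jun 23, Jun 24, Jun 25, Jun 26, …, Jul 9, Jul 10, Jul 11 — lands on Friday, 2031-07-11.

2031-07-11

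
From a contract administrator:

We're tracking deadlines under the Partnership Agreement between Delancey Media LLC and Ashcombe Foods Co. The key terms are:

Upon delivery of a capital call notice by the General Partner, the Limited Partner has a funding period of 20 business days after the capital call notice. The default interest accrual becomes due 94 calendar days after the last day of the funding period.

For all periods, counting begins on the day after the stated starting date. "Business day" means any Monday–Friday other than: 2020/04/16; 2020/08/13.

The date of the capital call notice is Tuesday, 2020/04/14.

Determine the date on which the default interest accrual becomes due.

2020/08/15

The last day of the funding period: 20 business days after Tuesday, 2020/04/14, skipping weekends and the listed holiday on Apr 16 — Apr 15, Apr 17, Apr 20, Apr 21, …, May 11, May 12, May 13 — lands on Wednesday, 2020/05/13.
The date on which the default interest accrual becomes due: 94 calendar days after 2020/05/13 is 2020/08/15.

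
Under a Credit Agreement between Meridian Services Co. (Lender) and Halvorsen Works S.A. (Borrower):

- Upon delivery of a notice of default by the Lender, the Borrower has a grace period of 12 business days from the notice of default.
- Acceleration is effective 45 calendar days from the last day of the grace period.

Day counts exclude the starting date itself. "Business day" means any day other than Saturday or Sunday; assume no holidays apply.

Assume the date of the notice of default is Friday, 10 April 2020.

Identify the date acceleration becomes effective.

The last day of the grace period: counting 12 business days from Friday, 10 April 2020 (Apr 13, Apr 14, Apr 15, Apr 16, …, Apr 24, Apr 27, Apr 28, skipping weekends) reaches Tuesday, 28 April 2020.
Adding 45 calendar days to 28 April 2020 gives 12 June 2020, which is the date acceleration becomes effective.

12 June 2020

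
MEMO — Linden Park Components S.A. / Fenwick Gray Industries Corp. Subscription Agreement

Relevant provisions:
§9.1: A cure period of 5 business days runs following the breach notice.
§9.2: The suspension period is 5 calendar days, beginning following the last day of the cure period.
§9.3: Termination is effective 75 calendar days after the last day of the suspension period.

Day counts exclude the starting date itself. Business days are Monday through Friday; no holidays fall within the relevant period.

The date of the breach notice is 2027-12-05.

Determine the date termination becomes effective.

2028-02-28

The last day of the cure period: 5 business days after Sunday, 2027-12-05, skipping weekends — Dec 6, Dec 7, Dec 8, Dec 9, Dec 10 — lands on Friday, 2027-12-10.
The last day of the suspension period: 2027-12-10 + 5 days = 2027-12-15.
Adding 75 calendar days to 2027-12-15 gives 2028-02-28, which is the date termination becomes effective.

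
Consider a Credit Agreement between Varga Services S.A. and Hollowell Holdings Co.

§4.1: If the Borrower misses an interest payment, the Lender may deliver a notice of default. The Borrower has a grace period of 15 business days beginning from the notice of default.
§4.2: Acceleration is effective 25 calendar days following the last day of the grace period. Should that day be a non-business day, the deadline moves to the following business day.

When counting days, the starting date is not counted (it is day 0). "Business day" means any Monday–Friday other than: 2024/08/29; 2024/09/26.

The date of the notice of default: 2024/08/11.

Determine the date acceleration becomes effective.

From Sunday, 2024/08/11, 15 business days (Aug 12, Aug 13, Aug 14, Aug 15, …, Aug 28, Aug 30, Sep 2, skipping weekends and the listed holiday on Aug 29) brings us to Monday, 2024/09/02, which is the last day of the grace period.
The date acceleration becomes effective: 2024/09/02 + 25 days = 2024/09/27. 2024/09/27 is a Friday and is not a listed holiday, so no roll-forward applies.

2024/09/27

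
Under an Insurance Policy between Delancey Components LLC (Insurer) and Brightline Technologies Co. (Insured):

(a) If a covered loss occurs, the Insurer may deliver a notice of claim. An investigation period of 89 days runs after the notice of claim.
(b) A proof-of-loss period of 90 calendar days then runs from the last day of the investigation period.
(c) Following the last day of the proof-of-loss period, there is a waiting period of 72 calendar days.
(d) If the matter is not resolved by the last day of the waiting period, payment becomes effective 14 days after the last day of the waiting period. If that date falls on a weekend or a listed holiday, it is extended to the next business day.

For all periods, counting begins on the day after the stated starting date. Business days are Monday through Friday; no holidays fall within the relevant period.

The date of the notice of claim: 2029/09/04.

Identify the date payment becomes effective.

The last day of the investigation period: 2029/09/04 + 89 days = 2029/12/02.
The last day of the proof-of-loss period: 2029/12/02 + 90 days = 2030/03/02.
The last day of the waiting period: 72 calendar days after 2030/03/02 is 2030/05/13.
The date payment becomes effective: 14 calendar days after 2030/05/13 is 2030/05/27. 2030/05/27 is a Monday, so no roll-forward applies.

2030/05/27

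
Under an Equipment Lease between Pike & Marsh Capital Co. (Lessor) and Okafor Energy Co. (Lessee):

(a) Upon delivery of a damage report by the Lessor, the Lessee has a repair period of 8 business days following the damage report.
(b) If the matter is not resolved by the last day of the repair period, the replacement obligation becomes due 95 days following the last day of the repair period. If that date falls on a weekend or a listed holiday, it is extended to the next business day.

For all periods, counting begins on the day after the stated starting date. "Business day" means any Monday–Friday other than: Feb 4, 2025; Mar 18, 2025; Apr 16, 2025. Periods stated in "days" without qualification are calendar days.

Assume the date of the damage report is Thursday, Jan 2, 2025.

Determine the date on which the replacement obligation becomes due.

Apr 21, 2025

The last day of the repair period: counting 8 business days from Thursday, Jan 2, 2025 (Jan 3, Jan 6, Jan 7, Jan 8, Jan 9, Jan 10, Jan 13, Jan 14, skipping weekends) reaches Tuesday, Jan 14, 2025.
The date on which the replacement obligation becomes due: Jan 14, 2025 + 95 days = Apr 19, 2025. That falls on a Saturday, so it rolls to the next business day, Monday, Apr 21, 2025.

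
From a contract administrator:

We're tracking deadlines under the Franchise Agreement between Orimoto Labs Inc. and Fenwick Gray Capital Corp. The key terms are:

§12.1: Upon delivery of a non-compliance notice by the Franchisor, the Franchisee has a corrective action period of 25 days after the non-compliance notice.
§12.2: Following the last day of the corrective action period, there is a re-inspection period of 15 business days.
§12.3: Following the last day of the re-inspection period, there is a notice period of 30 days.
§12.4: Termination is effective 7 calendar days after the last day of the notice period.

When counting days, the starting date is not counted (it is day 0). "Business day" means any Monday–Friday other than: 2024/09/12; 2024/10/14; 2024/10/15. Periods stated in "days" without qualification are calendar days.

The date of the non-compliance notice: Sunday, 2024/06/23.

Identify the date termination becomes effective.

Adding 25 calendar days to 2024/06/23 gives 2024/07/18, which is the last day of the corrective action period.
The last day of the re-inspection period: counting 15 business days from Thursday, 2024/07/18 (Jul 19, Jul 22, Jul 23, Jul 24, …, Aug 6, Aug 7, Aug 8, skipping weekends) reaches Thursday, 2024/08/08.
Adding 30 calendar days to 2024/08/08 gives 2024/09/07, which is the last day of the notice period.
Adding 7 calendar days to 2024/09/07 gives 2024/09/14, which is the date termination becomes effective.

2024/09/14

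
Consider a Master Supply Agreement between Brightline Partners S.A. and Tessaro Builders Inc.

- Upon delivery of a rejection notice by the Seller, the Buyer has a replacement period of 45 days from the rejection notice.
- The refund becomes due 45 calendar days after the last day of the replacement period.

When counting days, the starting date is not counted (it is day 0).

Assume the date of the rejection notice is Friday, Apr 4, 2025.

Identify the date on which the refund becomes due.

Jul 3, 2025

The last day of the replacement period: 45 calendar days after Apr 4, 2025 is May 19, 2025.
The date on which the refund becomes due: May 19, 2025 + 45 days = Jul 3, 2025.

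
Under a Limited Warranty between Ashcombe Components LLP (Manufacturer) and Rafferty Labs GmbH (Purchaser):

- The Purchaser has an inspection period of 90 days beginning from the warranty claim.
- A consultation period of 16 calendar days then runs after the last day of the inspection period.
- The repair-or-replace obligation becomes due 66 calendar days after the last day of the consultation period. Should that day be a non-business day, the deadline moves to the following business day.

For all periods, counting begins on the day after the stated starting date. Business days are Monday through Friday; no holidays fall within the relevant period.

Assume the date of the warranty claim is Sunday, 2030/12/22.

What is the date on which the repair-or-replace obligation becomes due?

The last day of the inspection period: 90 calendar days after 2030/12/22 is 2031/03/22.
Adding 16 calendar days to 2031/03/22 gives 2031/04/07, which is the last day of the consultation period.
Adding 66 calendar days to 2031/04/07 gives 2031/06/12, which is the date on which the repair-or-replace obligation becomes due. 2031/06/12 is a Thursday, so no roll-forward applies.

2031/06/12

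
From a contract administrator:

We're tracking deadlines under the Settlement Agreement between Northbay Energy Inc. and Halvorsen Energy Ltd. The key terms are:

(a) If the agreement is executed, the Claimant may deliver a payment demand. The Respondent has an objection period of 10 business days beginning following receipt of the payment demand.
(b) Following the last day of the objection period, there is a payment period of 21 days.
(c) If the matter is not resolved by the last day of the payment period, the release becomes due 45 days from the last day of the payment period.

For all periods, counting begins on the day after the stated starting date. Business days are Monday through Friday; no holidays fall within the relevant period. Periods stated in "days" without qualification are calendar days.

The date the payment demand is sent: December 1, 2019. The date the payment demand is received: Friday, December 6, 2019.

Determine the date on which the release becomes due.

The last day of the objection period: counting 10 business days from Friday, December 6, 2019 (Dec 9, Dec 10, Dec 11, Dec 12, Dec 13, Dec 16, Dec 17, Dec 18, Dec 19, Dec 20, skipping weekends) reaches Friday, December 20, 2019.
The last day of the payment period: 21 calendar days after December 20, 2019 is January 10, 2020.
Adding 45 calendar days to January 10, 2020 gives February 24, 2020, which is the date on which the release becomes due.

February 24, 2020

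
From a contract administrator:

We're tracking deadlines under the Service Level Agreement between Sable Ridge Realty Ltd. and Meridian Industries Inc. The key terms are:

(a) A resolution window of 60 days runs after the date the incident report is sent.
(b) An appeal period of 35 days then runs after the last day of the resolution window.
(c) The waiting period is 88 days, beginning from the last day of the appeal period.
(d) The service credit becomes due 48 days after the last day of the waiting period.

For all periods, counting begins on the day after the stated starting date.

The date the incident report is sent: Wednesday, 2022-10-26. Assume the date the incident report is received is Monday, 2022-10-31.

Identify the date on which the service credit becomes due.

The last day of the resolution window: 2022-10-26 + 60 days = 2022-12-25.
The last day of the appeal period: 2022-12-25 + 35 days = 2023-01-29.
Adding 88 calendar days to 2023-01-29 gives 2023-04-27, which is the last day of the waiting period.
The date on which the service credit becomes due: 2023-04-27 + 48 days = 2023-06-14.

2023-06-14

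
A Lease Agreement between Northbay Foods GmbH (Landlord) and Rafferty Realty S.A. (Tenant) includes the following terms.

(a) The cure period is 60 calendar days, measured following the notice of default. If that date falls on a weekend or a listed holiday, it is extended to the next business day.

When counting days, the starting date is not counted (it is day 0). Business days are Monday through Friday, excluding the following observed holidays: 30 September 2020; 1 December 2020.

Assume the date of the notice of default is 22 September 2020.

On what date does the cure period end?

Adding 60 calendar days to 22 September 2020 gives 21 November 2020, which is the last day of the cure period. That falls on a Saturday, so it rolls to the next business day, Monday, 23 November 2020.

23 November 2020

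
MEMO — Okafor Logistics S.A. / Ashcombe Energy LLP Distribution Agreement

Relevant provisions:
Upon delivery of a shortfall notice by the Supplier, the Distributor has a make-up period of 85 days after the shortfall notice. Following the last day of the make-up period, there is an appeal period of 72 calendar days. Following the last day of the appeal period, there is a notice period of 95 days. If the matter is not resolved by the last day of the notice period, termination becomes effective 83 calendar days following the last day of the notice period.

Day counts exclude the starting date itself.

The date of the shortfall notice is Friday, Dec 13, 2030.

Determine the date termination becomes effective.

Adding 85 calendar days to Dec 13, 2030 gives Mar 8, 2031, which is the last day of the make-up period.
Adding 72 calendar days to Mar 8, 2031 gives May 19, 2031, which is the last day of the appeal period.
The last day of the notice period: May 19, 2031 + 95 days = Aug 22, 2031.
The date termination becomes effective: 83 calendar days after Aug 22, 2031 is Nov 13, 2031.

Nov 13, 2031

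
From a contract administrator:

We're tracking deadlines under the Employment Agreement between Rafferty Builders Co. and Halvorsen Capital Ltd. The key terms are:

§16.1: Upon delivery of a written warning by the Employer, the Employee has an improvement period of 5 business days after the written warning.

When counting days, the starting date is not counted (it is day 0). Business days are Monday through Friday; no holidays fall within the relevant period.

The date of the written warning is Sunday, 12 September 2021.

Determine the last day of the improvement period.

17 September 2021

The last day of the improvement period: counting 5 business days from Sunday, 12 September 2021 (Sep 13, Sep 14, Sep 15, Sep 16, Sep 17, skipping weekends) reaches Friday, 17 September 2021.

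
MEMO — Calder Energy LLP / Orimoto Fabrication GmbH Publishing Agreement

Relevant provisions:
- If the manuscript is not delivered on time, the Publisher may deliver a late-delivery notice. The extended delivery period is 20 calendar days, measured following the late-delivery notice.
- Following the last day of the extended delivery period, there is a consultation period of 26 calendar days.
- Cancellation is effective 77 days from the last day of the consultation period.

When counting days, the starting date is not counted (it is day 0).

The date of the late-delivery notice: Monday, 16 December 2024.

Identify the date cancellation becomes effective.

18 April 2025

The last day of the extended delivery period: 16 December 2024 + 20 days = 5 January 2025.
The last day of the consultation period: 26 calendar days after 5 January 2025 is 31 January 2025.
The date cancellation becomes effective: 31 January 2025 + 77 days = 18 April 2025.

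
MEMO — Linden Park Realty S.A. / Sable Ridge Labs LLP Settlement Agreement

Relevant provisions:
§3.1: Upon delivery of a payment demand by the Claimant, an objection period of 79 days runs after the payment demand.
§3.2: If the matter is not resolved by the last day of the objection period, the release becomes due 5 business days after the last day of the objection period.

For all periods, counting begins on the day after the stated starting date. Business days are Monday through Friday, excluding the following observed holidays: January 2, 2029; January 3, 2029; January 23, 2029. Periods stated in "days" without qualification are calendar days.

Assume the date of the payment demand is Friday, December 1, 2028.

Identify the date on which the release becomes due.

Adding 79 calendar days to December 1, 2028 gives February 18, 2029, which is the last day of the objection period.
The date on which the release becomes due: counting 5 business days from Sunday, February 18, 2029 (Feb 19, Feb 20, Feb 21, Feb 22, Feb 23, skipping weekends) reaches Friday, February 23, 2029.

February 23, 2029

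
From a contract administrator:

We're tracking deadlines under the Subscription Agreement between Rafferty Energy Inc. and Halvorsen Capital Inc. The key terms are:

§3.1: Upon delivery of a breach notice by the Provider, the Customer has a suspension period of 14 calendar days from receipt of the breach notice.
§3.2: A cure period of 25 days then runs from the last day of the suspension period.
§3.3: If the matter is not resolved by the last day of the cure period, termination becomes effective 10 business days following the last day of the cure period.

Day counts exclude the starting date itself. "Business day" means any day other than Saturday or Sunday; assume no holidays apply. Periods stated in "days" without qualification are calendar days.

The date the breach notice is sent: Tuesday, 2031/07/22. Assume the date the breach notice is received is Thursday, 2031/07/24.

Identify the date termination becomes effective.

The last day of the suspension period: 2031/07/24 + 14 days = 2031/08/07.
The last day of the cure period: 2031/08/07 + 25 days = 2031/09/01.
From Monday, 2031/09/01, 10 business days (Sep 2, Sep 3, Sep 4, Sep 5, Sep 8, Sep 9, Sep 10, Sep 11, Sep 12, Sep 15, skipping weekends) brings us to Monday, 2031/09/15, which is the date termination becomes effective.

2031/09/15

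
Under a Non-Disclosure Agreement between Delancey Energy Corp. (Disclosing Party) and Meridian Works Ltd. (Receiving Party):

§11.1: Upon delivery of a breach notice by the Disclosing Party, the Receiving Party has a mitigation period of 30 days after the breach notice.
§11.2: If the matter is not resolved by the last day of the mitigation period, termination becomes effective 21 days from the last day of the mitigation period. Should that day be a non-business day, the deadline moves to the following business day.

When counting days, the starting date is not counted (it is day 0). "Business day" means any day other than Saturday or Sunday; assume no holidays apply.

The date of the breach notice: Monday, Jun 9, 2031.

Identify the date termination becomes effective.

Adding 30 calendar days to Jun 9, 2031 gives Jul 9, 2031, which is the last day of the mitigation period.
The date termination becomes effective: 21 calendar days after Jul 9, 2031 is Jul 30, 2031. Jul 30, 2031 is a Wednesday, so no roll-forward applies.

Jul 30, 2031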